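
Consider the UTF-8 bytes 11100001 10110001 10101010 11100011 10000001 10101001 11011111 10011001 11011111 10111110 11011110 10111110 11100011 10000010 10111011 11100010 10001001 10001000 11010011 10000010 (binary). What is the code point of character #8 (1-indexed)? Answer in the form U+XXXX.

U+04C2

Offset 0: leading byte 0xE1 = 11100001 → 3-byte char #1 = E1 B1 AA.
Offset 3: leading byte 0xE3 = 11100011 → 3-byte char #2 = E3 81 A9.
Offset 6: leading byte 0xDF = 11011111 → 2-byte char #3 = DF 99.
Offset 8: leading byte 0xDF = 11011111 → 2-byte char #4 = DF BE.
Offset 10: leading byte 0xDE = 11011110 → 2-byte char #5 = DE BE.
Offset 12: leading byte 0xE3 = 11100011 → 3-byte char #6 = E3 82 BB.
Offset 15: leading byte 0xE2 = 11100010 → 3-byte char #7 = E2 89 88.
Offset 18: leading byte 0xD3 = 11010011 → 2-byte char #8 = D3 82.
Leading byte 0xD3 = 11010011 matches 110xxxxx → 2-byte sequence.
Byte 1: 0xD3 = 11010011, payload 10011 (5 bits).
Byte 2: 0x82 = 10000010 (10xxxxxx ✓), payload 000010.
Concatenate: 10011000010 = 0x4C2 (11 bits → U+04C2).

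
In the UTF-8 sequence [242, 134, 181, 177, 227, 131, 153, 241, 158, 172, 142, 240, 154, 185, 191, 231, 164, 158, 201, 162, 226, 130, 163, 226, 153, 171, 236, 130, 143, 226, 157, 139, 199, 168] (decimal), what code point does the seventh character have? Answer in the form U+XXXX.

U+20A3

Offset 0: leading byte 0xF2 = 11110010 → 4-byte char #1 = F2 86 B5 B1.
Offset 4: leading byte 0xE3 = 11100011 → 3-byte char #2 = E3 83 99.
Offset 7: leading byte 0xF1 = 11110001 → 4-byte char #3 = F1 9E AC 8E.
Offset 11: leading byte 0xF0 = 11110000 → 4-byte char #4 = F0 9A B9 BF.
Offset 15: leading byte 0xE7 = 11100111 → 3-byte char #5 = E7 A4 9E.
Offset 18: leading byte 0xC9 = 11001001 → 2-byte char #6 = C9 A2.
Offset 20: leading byte 0xE2 = 11100010 → 3-byte char #7 = E2 82 A3.
Leading byte 0xE2 = 11100010 matches 1110xxxx → 3-byte sequence.
Byte 1: 0xE2 = 11100010, payload 0010 (4 bits).
Byte 2: 0x82 = 10000010 (10xxxxxx ✓), payload 000010.
Byte 3: 0xA3 = 10100011 (10xxxxxx ✓), payload 100011.
Concatenate: 0010000010100011 = 0x20A3 (16 bits → U+20A3).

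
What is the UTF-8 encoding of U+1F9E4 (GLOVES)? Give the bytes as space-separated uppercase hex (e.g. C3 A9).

F0 9F A7 A4

U+1F9E4 = 0x1F9E4 = 129508 decimal. In range U+10000–U+10FFFF → 4-byte form: 11110xxx 10xxxxxx 10xxxxxx 10xxxxxx.
Binary (21 bits): 000011111100111100100.
Split 3+6+6+6: 000 | 011111 | 100111 | 100100.
Byte 1: 11110000 = 0xF0.
Byte 2: 10011111 = 0x9F.
Byte 3: 10100111 = 0xA7.
Byte 4: 10100100 = 0xA4.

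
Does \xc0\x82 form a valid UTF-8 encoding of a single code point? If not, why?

invalid (overlong encoding)

Leading byte 0xC0 = 11000000 → 2-byte form.
Continuation bytes all match 10xxxxxx. Payload decodes to 0x2.
But 0x2 < 0x80, the minimum for a 2-byte sequence — this is an overlong encoding.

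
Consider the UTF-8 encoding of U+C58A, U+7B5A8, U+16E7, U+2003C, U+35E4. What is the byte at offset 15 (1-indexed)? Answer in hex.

0xE3

1-indexed offset 15 is 0-indexed offset 14.
U+C58A → 3-byte form EC 96 8A at offsets 0–2.
U+7B5A8 → 4-byte form F1 BB 96 A8 at offsets 3–6.
U+16E7 → 3-byte form E1 9B A7 at offsets 7–9.
U+2003C → 4-byte form F0 A0 80 BC at offsets 10–13.
U+35E4 → 3-byte form E3 97 A4 at offsets 14–16.
Offset 14 falls in char 5's range; it's byte 1 of E3 97 A4 = 0xE3.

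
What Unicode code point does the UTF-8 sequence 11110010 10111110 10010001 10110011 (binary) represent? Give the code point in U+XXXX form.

Leading byte 0xF2 = 11110010 matches 11110xxx → 4-byte sequence.
Byte 1: 0xF2 = 11110010, payload 010 (3 bits).
Byte 2: 0xBE = 10111110 (10xxxxxx ✓), payload 111110.
Byte 3: 0x91 = 10010001 (10xxxxxx ✓), payload 010001.
Byte 4: 0xB3 = 10110011 (10xxxxxx ✓), payload 110011.
Concatenate: 010111110010001110011 = 0xBE473 (21 bits → U+BE473).

U+BE473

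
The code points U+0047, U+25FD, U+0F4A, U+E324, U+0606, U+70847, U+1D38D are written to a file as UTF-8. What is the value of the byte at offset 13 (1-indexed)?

0xF1

1-indexed offset 13 is 0-indexed offset 12.
U+0047 → 1-byte form 47 at offsets 0–0.
U+25FD → 3-byte form E2 97 BD at offsets 1–3.
U+0F4A → 3-byte form E0 BD 8A at offsets 4–6.
U+E324 → 3-byte form EE 8C A4 at offsets 7–9.
U+0606 → 2-byte form D8 86 at offsets 10–11.
U+70847 → 4-byte form F1 B0 A1 87 at offsets 12–15.
Offset 12 falls in char 6's range; it's byte 1 of F1 B0 A1 87 = 0xF1.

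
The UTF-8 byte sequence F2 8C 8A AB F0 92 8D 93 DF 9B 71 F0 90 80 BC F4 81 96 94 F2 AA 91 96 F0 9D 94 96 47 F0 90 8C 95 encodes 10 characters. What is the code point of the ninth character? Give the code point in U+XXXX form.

U+0047

Offset 0: leading byte 0xF2 = 11110010 → 4-byte char #1 = F2 8C 8A AB.
Offset 4: leading byte 0xF0 = 11110000 → 4-byte char #2 = F0 92 8D 93.
Offset 8: leading byte 0xDF = 11011111 → 2-byte char #3 = DF 9B.
Offset 10: leading byte 0x71 = 01110001 → 1-byte char #4 = 71.
Offset 11: leading byte 0xF0 = 11110000 → 4-byte char #5 = F0 90 80 BC.
Offset 15: leading byte 0xF4 = 11110100 → 4-byte char #6 = F4 81 96 94.
Offset 19: leading byte 0xF2 = 11110010 → 4-byte char #7 = F2 AA 91 96.
Offset 23: leading byte 0xF0 = 11110000 → 4-byte char #8 = F0 9D 94 96.
Offset 27: leading byte 0x47 = 01000111 → 1-byte char #9 = 47.
Leading byte 0x47 = 01000111 matches 0xxxxxxx → 1-byte sequence.
Byte 1: 0x47 = 01000111, payload 1000111 (7 bits).
Concatenate: 1000111 = 0x47 (7 bits → U+0047).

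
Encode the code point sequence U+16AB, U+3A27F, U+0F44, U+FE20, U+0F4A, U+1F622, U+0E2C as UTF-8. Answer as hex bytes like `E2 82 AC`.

E1 9A AB F0 BA 89 BF E0 BD 84 EF B8 A0 E0 BD 8A F0 9F 98 A2 E0 B8 AC

U+16AB: 3-byte form → E1 9A AB.
U+3A27F: 4-byte form → F0 BA 89 BF.
U+0F44: 3-byte form → E0 BD 84.
U+FE20: 3-byte form → EF B8 A0.
U+0F4A: 3-byte form → E0 BD 8A.
U+1F622: 4-byte form → F0 9F 98 A2.
U+0E2C: 3-byte form → E0 B8 AC.
Concatenated (23 bytes): E1 9A AB F0 BA 89 BF E0 BD 84 EF B8 A0 E0 BD 8A F0 9F 98 A2 E0 B8 AC.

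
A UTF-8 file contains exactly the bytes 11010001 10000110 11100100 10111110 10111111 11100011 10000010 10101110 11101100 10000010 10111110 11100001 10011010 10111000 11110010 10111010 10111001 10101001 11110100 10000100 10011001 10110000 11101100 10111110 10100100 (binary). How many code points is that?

Byte at offset 0: 0xD1 = 11010001 → 2-byte char (#1). Advance 2.
Byte at offset 2: 0xE4 = 11100100 → 3-byte char (#2). Advance 3.
Byte at offset 5: 0xE3 = 11100011 → 3-byte char (#3). Advance 3.
Byte at offset 8: 0xEC = 11101100 → 3-byte char (#4). Advance 3.
Byte at offset 11: 0xE1 = 11100001 → 3-byte char (#5). Advance 3.
Byte at offset 14: 0xF2 = 11110010 → 4-byte char (#6). Advance 4.
Byte at offset 18: 0xF4 = 11110100 → 4-byte char (#7). Advance 4.
Byte at offset 22: 0xEC = 11101100 → 3-byte char (#8). Advance 3.
Reached end at offset 25 after 8 code points.

8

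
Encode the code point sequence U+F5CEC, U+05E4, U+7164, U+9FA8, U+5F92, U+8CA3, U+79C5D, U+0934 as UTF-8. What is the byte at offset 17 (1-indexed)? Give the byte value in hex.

0xB2

1-indexed offset 17 is 0-indexed offset 16.
U+F5CEC → 4-byte form F3 B5 B3 AC at offsets 0–3.
U+05E4 → 2-byte form D7 A4 at offsets 4–5.
U+7164 → 3-byte form E7 85 A4 at offsets 6–8.
U+9FA8 → 3-byte form E9 BE A8 at offsets 9–11.
U+5F92 → 3-byte form E5 BE 92 at offsets 12–14.
U+8CA3 → 3-byte form E8 B2 A3 at offsets 15–17.
Offset 16 falls in char 6's range; it's byte 2 of E8 B2 A3 = 0xB2.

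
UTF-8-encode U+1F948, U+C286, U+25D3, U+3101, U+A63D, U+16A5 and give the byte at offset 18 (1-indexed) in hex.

1-indexed offset 18 is 0-indexed offset 17.
U+1F948 → 4-byte form F0 9F A5 88 at offsets 0–3.
U+C286 → 3-byte form EC 8A 86 at offsets 4–6.
U+25D3 → 3-byte form E2 97 93 at offsets 7–9.
U+3101 → 3-byte form E3 84 81 at offsets 10–12.
U+A63D → 3-byte form EA 98 BD at offsets 13–15.
U+16A5 → 3-byte form E1 9A A5 at offsets 16–18.
Offset 17 falls in char 6's range; it's byte 2 of E1 9A A5 = 0x9A.

0x9A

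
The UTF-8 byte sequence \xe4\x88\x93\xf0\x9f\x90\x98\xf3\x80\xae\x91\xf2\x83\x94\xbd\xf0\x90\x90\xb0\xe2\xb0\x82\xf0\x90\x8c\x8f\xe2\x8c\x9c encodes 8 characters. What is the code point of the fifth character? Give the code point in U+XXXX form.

U+10430

Offset 0: leading byte 0xE4 = 11100100 → 3-byte char #1 = E4 88 93.
Offset 3: leading byte 0xF0 = 11110000 → 4-byte char #2 = F0 9F 90 98.
Offset 7: leading byte 0xF3 = 11110011 → 4-byte char #3 = F3 80 AE 91.
Offset 11: leading byte 0xF2 = 11110010 → 4-byte char #4 = F2 83 94 BD.
Offset 15: leading byte 0xF0 = 11110000 → 4-byte char #5 = F0 90 90 B0.
Leading byte 0xF0 = 11110000 matches 11110xxx → 4-byte sequence.
Byte 1: 0xF0 = 11110000, payload 000 (3 bits).
Byte 2: 0x90 = 10010000 (10xxxxxx ✓), payload 010000.
Byte 3: 0x90 = 10010000 (10xxxxxx ✓), payload 010000.
Byte 4: 0xB0 = 10110000 (10xxxxxx ✓), payload 110000.
Concatenate: 000010000010000110000 = 0x10430 (21 bits → U+10430).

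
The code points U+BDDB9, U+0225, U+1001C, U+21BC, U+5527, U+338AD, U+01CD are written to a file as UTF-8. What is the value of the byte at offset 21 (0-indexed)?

U+BDDB9 → 4-byte form F2 BD B6 B9 at offsets 0–3.
U+0225 → 2-byte form C8 A5 at offsets 4–5.
U+1001C → 4-byte form F0 90 80 9C at offsets 6–9.
U+21BC → 3-byte form E2 86 BC at offsets 10–12.
U+5527 → 3-byte form E5 94 A7 at offsets 13–15.
U+338AD → 4-byte form F0 B3 A2 AD at offsets 16–19.
U+01CD → 2-byte form C7 8D at offsets 20–21.
Offset 21 falls in char 7's range; it's byte 2 of C7 8D = 0x8D.

0x8D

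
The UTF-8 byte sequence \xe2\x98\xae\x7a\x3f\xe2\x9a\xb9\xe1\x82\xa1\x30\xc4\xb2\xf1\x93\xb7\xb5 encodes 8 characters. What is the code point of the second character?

Offset 0: leading byte 0xE2 = 11100010 → 3-byte char #1 = E2 98 AE.
Offset 3: leading byte 0x7A = 01111010 → 1-byte char #2 = 7A.
Leading byte 0x7A = 01111010 matches 0xxxxxxx → 1-byte sequence.
Byte 1: 0x7A = 01111010, payload 1111010 (7 bits).
Concatenate: 1111010 = 0x7A (7 bits → U+007A).

U+007A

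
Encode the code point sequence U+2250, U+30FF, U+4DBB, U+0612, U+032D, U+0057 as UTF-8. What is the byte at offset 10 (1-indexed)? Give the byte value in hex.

0xD8

1-indexed offset 10 is 0-indexed offset 9.
U+2250 → 3-byte form E2 89 90 at offsets 0–2.
U+30FF → 3-byte form E3 83 BF at offsets 3–5.
U+4DBB → 3-byte form E4 B6 BB at offsets 6–8.
U+0612 → 2-byte form D8 92 at offsets 9–10.
Offset 9 falls in char 4's range; it's byte 1 of D8 92 = 0xD8.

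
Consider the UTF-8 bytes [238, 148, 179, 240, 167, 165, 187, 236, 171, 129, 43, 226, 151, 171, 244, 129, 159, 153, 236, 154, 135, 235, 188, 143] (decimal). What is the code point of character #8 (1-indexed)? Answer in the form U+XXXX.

U+BF0F

Offset 0: leading byte 0xEE = 11101110 → 3-byte char #1 = EE 94 B3.
Offset 3: leading byte 0xF0 = 11110000 → 4-byte char #2 = F0 A7 A5 BB.
Offset 7: leading byte 0xEC = 11101100 → 3-byte char #3 = EC AB 81.
Offset 10: leading byte 0x2B = 00101011 → 1-byte char #4 = 2B.
Offset 11: leading byte 0xE2 = 11100010 → 3-byte char #5 = E2 97 AB.
Offset 14: leading byte 0xF4 = 11110100 → 4-byte char #6 = F4 81 9F 99.
Offset 18: leading byte 0xEC = 11101100 → 3-byte char #7 = EC 9A 87.
Offset 21: leading byte 0xEB = 11101011 → 3-byte char #8 = EB BC 8F.
Leading byte 0xEB = 11101011 matches 1110xxxx → 3-byte sequence.
Byte 1: 0xEB = 11101011, payload 1011 (4 bits).
Byte 2: 0xBC = 10111100 (10xxxxxx ✓), payload 111100.
Byte 3: 0x8F = 10001111 (10xxxxxx ✓), payload 001111.
Concatenate: 1011111100001111 = 0xBF0F (16 bits → U+BF0F).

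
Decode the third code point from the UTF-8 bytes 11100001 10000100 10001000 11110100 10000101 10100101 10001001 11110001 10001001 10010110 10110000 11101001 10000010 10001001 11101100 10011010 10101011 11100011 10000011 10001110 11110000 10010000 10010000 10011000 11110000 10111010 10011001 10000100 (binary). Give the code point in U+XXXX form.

U+495B0

Offset 0: leading byte 0xE1 = 11100001 → 3-byte char #1 = E1 84 88.
Offset 3: leading byte 0xF4 = 11110100 → 4-byte char #2 = F4 85 A5 89.
Offset 7: leading byte 0xF1 = 11110001 → 4-byte char #3 = F1 89 96 B0.
Leading byte 0xF1 = 11110001 matches 11110xxx → 4-byte sequence.
Byte 1: 0xF1 = 11110001, payload 001 (3 bits).
Byte 2: 0x89 = 10001001 (10xxxxxx ✓), payload 001001.
Byte 3: 0x96 = 10010110 (10xxxxxx ✓), payload 010110.
Byte 4: 0xB0 = 10110000 (10xxxxxx ✓), payload 110000.
Concatenate: 001001001010110110000 = 0x495B0 (21 bits → U+495B0).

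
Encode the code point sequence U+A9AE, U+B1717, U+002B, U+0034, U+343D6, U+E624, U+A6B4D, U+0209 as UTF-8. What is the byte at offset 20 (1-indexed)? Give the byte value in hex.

1-indexed offset 20 is 0-indexed offset 19.
U+A9AE → 3-byte form EA A6 AE at offsets 0–2.
U+B1717 → 4-byte form F2 B1 9C 97 at offsets 3–6.
U+002B → 1-byte form 2B at offsets 7–7.
U+0034 → 1-byte form 34 at offsets 8–8.
U+343D6 → 4-byte form F0 B4 8F 96 at offsets 9–12.
U+E624 → 3-byte form EE 98 A4 at offsets 13–15.
U+A6B4D → 4-byte form F2 A6 AD 8D at offsets 16–19.
Offset 19 falls in char 7's range; it's byte 4 of F2 A6 AD 8D = 0x8D.

0x8D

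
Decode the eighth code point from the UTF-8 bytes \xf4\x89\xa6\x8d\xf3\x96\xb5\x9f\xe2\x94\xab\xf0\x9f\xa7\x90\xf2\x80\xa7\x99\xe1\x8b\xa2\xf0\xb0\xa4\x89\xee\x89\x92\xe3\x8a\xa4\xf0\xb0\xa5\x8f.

Offset 0: leading byte 0xF4 = 11110100 → 4-byte char #1 = F4 89 A6 8D.
Offset 4: leading byte 0xF3 = 11110011 → 4-byte char #2 = F3 96 B5 9F.
Offset 8: leading byte 0xE2 = 11100010 → 3-byte char #3 = E2 94 AB.
Offset 11: leading byte 0xF0 = 11110000 → 4-byte char #4 = F0 9F A7 90.
Offset 15: leading byte 0xF2 = 11110010 → 4-byte char #5 = F2 80 A7 99.
Offset 19: leading byte 0xE1 = 11100001 → 3-byte char #6 = E1 8B A2.
Offset 22: leading byte 0xF0 = 11110000 → 4-byte char #7 = F0 B0 A4 89.
Offset 26: leading byte 0xEE = 11101110 → 3-byte char #8 = EE 89 92.
Leading byte 0xEE = 11101110 matches 1110xxxx → 3-byte sequence.
Byte 1: 0xEE = 11101110, payload 1110 (4 bits).
Byte 2: 0x89 = 10001001 (10xxxxxx ✓), payload 001001.
Byte 3: 0x92 = 10010010 (10xxxxxx ✓), payload 010010.
Concatenate: 1110001001010010 = 0xE252 (16 bits → U+E252).

U+E252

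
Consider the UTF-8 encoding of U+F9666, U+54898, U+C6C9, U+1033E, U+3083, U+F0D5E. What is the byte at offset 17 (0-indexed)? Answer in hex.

U+F9666 → 4-byte form F3 B9 99 A6 at offsets 0–3.
U+54898 → 4-byte form F1 94 A2 98 at offsets 4–7.
U+C6C9 → 3-byte form EC 9B 89 at offsets 8–10.
U+1033E → 4-byte form F0 90 8C BE at offsets 11–14.
U+3083 → 3-byte form E3 82 83 at offsets 15–17.
Offset 17 falls in char 5's range; it's byte 3 of E3 82 83 = 0x83.

0x83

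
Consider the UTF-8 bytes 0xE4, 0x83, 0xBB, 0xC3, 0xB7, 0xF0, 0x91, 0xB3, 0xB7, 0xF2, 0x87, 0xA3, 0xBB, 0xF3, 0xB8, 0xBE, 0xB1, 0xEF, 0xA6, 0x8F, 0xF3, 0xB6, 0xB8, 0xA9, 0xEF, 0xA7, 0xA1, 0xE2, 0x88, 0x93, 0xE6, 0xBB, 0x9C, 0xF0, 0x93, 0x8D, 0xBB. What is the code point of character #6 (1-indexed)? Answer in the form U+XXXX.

U+F98F

Offset 0: leading byte 0xE4 = 11100100 → 3-byte char #1 = E4 83 BB.
Offset 3: leading byte 0xC3 = 11000011 → 2-byte char #2 = C3 B7.
Offset 5: leading byte 0xF0 = 11110000 → 4-byte char #3 = F0 91 B3 B7.
Offset 9: leading byte 0xF2 = 11110010 → 4-byte char #4 = F2 87 A3 BB.
Offset 13: leading byte 0xF3 = 11110011 → 4-byte char #5 = F3 B8 BE B1.
Offset 17: leading byte 0xEF = 11101111 → 3-byte char #6 = EF A6 8F.
Leading byte 0xEF = 11101111 matches 1110xxxx → 3-byte sequence.
Byte 1: 0xEF = 11101111, payload 1111 (4 bits).
Byte 2: 0xA6 = 10100110 (10xxxxxx ✓), payload 100110.
Byte 3: 0x8F = 10001111 (10xxxxxx ✓), payload 001111.
Concatenate: 1111100110001111 = 0xF98F (16 bits → U+F98F).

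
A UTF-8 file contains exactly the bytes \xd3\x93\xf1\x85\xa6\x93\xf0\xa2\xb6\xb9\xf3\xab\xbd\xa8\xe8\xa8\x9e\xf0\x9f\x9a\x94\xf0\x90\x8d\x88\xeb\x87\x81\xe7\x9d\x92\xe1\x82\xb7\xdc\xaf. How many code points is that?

Byte at offset 0: 0xD3 = 11010011 → 2-byte char (#1). Advance 2.
Byte at offset 2: 0xF1 = 11110001 → 4-byte char (#2). Advance 4.
Byte at offset 6: 0xF0 = 11110000 → 4-byte char (#3). Advance 4.
Byte at offset 10: 0xF3 = 11110011 → 4-byte char (#4). Advance 4.
Byte at offset 14: 0xE8 = 11101000 → 3-byte char (#5). Advance 3.
Byte at offset 17: 0xF0 = 11110000 → 4-byte char (#6). Advance 4.
Byte at offset 21: 0xF0 = 11110000 → 4-byte char (#7). Advance 4.
Byte at offset 25: 0xEB = 11101011 → 3-byte char (#8). Advance 3.
Byte at offset 28: 0xE7 = 11100111 → 3-byte char (#9). Advance 3.
Byte at offset 31: 0xE1 = 11100001 → 3-byte char (#10). Advance 3.
Byte at offset 34: 0xDC = 11011100 → 2-byte char (#11). Advance 2.
Reached end at offset 36 after 11 code points.

11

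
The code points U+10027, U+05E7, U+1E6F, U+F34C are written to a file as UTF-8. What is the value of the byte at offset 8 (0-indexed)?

U+10027 → 4-byte form F0 90 80 A7 at offsets 0–3.
U+05E7 → 2-byte form D7 A7 at offsets 4–5.
U+1E6F → 3-byte form E1 B9 AF at offsets 6–8.
Offset 8 falls in char 3's range; it's byte 3 of E1 B9 AF = 0xAF.

0xAF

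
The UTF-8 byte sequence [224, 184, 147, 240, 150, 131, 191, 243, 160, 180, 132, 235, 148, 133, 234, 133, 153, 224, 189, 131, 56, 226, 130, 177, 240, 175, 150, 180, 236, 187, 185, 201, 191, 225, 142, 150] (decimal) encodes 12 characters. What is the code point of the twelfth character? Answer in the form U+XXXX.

Offset 0: leading byte 0xE0 = 11100000 → 3-byte char #1 = E0 B8 93.
Offset 3: leading byte 0xF0 = 11110000 → 4-byte char #2 = F0 96 83 BF.
Offset 7: leading byte 0xF3 = 11110011 → 4-byte char #3 = F3 A0 B4 84.
Offset 11: leading byte 0xEB = 11101011 → 3-byte char #4 = EB 94 85.
Offset 14: leading byte 0xEA = 11101010 → 3-byte char #5 = EA 85 99.
Offset 17: leading byte 0xE0 = 11100000 → 3-byte char #6 = E0 BD 83.
Offset 20: leading byte 0x38 = 00111000 → 1-byte char #7 = 38.
Offset 21: leading byte 0xE2 = 11100010 → 3-byte char #8 = E2 82 B1.
Offset 24: leading byte 0xF0 = 11110000 → 4-byte char #9 = F0 AF 96 B4.
Offset 28: leading byte 0xEC = 11101100 → 3-byte char #10 = EC BB B9.
Offset 31: leading byte 0xC9 = 11001001 → 2-byte char #11 = C9 BF.
Offset 33: leading byte 0xE1 = 11100001 → 3-byte char #12 = E1 8E 96.
Leading byte 0xE1 = 11100001 matches 1110xxxx → 3-byte sequence.
Byte 1: 0xE1 = 11100001, payload 0001 (4 bits).
Byte 2: 0x8E = 10001110 (10xxxxxx ✓), payload 001110.
Byte 3: 0x96 = 10010110 (10xxxxxx ✓), payload 010110.
Concatenate: 0001001110010110 = 0x1396 (16 bits → U+1396).

U+1396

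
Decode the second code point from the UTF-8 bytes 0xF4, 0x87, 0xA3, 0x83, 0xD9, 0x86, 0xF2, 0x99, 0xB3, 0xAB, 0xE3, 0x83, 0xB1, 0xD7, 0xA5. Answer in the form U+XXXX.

U+0646

Offset 0: leading byte 0xF4 = 11110100 → 4-byte char #1 = F4 87 A3 83.
Offset 4: leading byte 0xD9 = 11011001 → 2-byte char #2 = D9 86.
Leading byte 0xD9 = 11011001 matches 110xxxxx → 2-byte sequence.
Byte 1: 0xD9 = 11011001, payload 11001 (5 bits).
Byte 2: 0x86 = 10000110 (10xxxxxx ✓), payload 000110.
Concatenate: 11001000110 = 0x646 (11 bits → U+0646).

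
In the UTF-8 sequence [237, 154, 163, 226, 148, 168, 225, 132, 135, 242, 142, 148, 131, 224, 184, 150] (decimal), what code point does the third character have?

Offset 0: leading byte 0xED = 11101101 → 3-byte char #1 = ED 9A A3.
Offset 3: leading byte 0xE2 = 11100010 → 3-byte char #2 = E2 94 A8.
Offset 6: leading byte 0xE1 = 11100001 → 3-byte char #3 = E1 84 87.
Leading byte 0xE1 = 11100001 matches 1110xxxx → 3-byte sequence.
Byte 1: 0xE1 = 11100001, payload 0001 (4 bits).
Byte 2: 0x84 = 10000100 (10xxxxxx ✓), payload 000100.
Byte 3: 0x87 = 10000111 (10xxxxxx ✓), payload 000111.
Concatenate: 0001000100000111 = 0x1107 (16 bits → U+1107).

U+1107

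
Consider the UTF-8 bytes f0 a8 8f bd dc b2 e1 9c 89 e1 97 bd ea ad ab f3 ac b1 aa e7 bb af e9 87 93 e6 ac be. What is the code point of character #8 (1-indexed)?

U+91D3

Offset 0: leading byte 0xF0 = 11110000 → 4-byte char #1 = F0 A8 8F BD.
Offset 4: leading byte 0xDC = 11011100 → 2-byte char #2 = DC B2.
Offset 6: leading byte 0xE1 = 11100001 → 3-byte char #3 = E1 9C 89.
Offset 9: leading byte 0xE1 = 11100001 → 3-byte char #4 = E1 97 BD.
Offset 12: leading byte 0xEA = 11101010 → 3-byte char #5 = EA AD AB.
Offset 15: leading byte 0xF3 = 11110011 → 4-byte char #6 = F3 AC B1 AA.
Offset 19: leading byte 0xE7 = 11100111 → 3-byte char #7 = E7 BB AF.
Offset 22: leading byte 0xE9 = 11101001 → 3-byte char #8 = E9 87 93.
Leading byte 0xE9 = 11101001 matches 1110xxxx → 3-byte sequence.
Byte 1: 0xE9 = 11101001, payload 1001 (4 bits).
Byte 2: 0x87 = 10000111 (10xxxxxx ✓), payload 000111.
Byte 3: 0x93 = 10010011 (10xxxxxx ✓), payload 010011.
Concatenate: 1001000111010011 = 0x91D3 (16 bits → U+91D3).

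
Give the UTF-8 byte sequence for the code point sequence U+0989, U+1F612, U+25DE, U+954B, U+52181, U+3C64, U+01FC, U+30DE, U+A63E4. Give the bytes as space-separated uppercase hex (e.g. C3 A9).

U+0989: 3-byte form → E0 A6 89.
U+1F612: 4-byte form → F0 9F 98 92.
U+25DE: 3-byte form → E2 97 9E.
U+954B: 3-byte form → E9 95 8B.
U+52181: 4-byte form → F1 92 86 81.
U+3C64: 3-byte form → E3 B1 A4.
U+01FC: 2-byte form → C7 BC.
U+30DE: 3-byte form → E3 83 9E.
U+A63E4: 4-byte form → F2 A6 8F A4.
Concatenated (29 bytes): E0 A6 89 F0 9F 98 92 E2 97 9E E9 95 8B F1 92 86 81 E3 B1 A4 C7 BC E3 83 9E F2 A6 8F A4.

E0 A6 89 F0 9F 98 92 E2 97 9E E9 95 8B F1 92 86 81 E3 B1 A4 C7 BC E3 83 9E F2 A6 8F A4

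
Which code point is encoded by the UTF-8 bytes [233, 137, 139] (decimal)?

U+924B

Leading byte 0xE9 = 11101001 matches 1110xxxx → 3-byte sequence.
Byte 1: 0xE9 = 11101001, payload 1001 (4 bits).
Byte 2: 0x89 = 10001001 (10xxxxxx ✓), payload 001001.
Byte 3: 0x8B = 10001011 (10xxxxxx ✓), payload 001011.
Concatenate: 1001001001001011 = 0x924B (16 bits → U+924B).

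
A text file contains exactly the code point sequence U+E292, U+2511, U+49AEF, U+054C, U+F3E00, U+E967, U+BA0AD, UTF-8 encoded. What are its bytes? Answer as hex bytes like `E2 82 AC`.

U+E292: 3-byte form → EE 8A 92.
U+2511: 3-byte form → E2 94 91.
U+49AEF: 4-byte form → F1 89 AB AF.
U+054C: 2-byte form → D5 8C.
U+F3E00: 4-byte form → F3 B3 B8 80.
U+E967: 3-byte form → EE A5 A7.
U+BA0AD: 4-byte form → F2 BA 82 AD.
Concatenated (23 bytes): EE 8A 92 E2 94 91 F1 89 AB AF D5 8C F3 B3 B8 80 EE A5 A7 F2 BA 82 AD.

EE 8A 92 E2 94 91 F1 89 AB AF D5 8C F3 B3 B8 80 EE A5 A7 F2 BA 82 AD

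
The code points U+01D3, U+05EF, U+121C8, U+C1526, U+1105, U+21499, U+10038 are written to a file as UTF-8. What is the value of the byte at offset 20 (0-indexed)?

0x90

U+01D3 → 2-byte form C7 93 at offsets 0–1.
U+05EF → 2-byte form D7 AF at offsets 2–3.
U+121C8 → 4-byte form F0 92 87 88 at offsets 4–7.
U+C1526 → 4-byte form F3 81 94 A6 at offsets 8–11.
U+1105 → 3-byte form E1 84 85 at offsets 12–14.
U+21499 → 4-byte form F0 A1 92 99 at offsets 15–18.
U+10038 → 4-byte form F0 90 80 B8 at offsets 19–22.
Offset 20 falls in char 7's range; it's byte 2 of F0 90 80 B8 = 0x90.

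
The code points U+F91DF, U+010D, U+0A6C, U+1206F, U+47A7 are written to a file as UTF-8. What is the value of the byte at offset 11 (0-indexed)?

0x81

U+F91DF → 4-byte form F3 B9 87 9F at offsets 0–3.
U+010D → 2-byte form C4 8D at offsets 4–5.
U+0A6C → 3-byte form E0 A9 AC at offsets 6–8.
U+1206F → 4-byte form F0 92 81 AF at offsets 9–12.
Offset 11 falls in char 4's range; it's byte 3 of F0 92 81 AF = 0x81.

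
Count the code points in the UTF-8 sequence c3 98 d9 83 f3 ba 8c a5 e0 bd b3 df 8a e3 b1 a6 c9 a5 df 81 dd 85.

Byte at offset 0: 0xC3 = 11000011 → 2-byte char (#1). Advance 2.
Byte at offset 2: 0xD9 = 11011001 → 2-byte char (#2). Advance 2.
Byte at offset 4: 0xF3 = 11110011 → 4-byte char (#3). Advance 4.
Byte at offset 8: 0xE0 = 11100000 → 3-byte char (#4). Advance 3.
Byte at offset 11: 0xDF = 11011111 → 2-byte char (#5). Advance 2.
Byte at offset 13: 0xE3 = 11100011 → 3-byte char (#6). Advance 3.
Byte at offset 16: 0xC9 = 11001001 → 2-byte char (#7). Advance 2.
Byte at offset 18: 0xDF = 11011111 → 2-byte char (#8). Advance 2.
Byte at offset 20: 0xDD = 11011101 → 2-byte char (#9). Advance 2.
Reached end at offset 22 after 9 code points.

9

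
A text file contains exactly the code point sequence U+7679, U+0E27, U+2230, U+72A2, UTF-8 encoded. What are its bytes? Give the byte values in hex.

E7 99 B9 E0 B8 A7 E2 88 B0 E7 8A A2

U+7679: 3-byte form → E7 99 B9.
U+0E27: 3-byte form → E0 B8 A7.
U+2230: 3-byte form → E2 88 B0.
U+72A2: 3-byte form → E7 8A A2.
Concatenated (12 bytes): E7 99 B9 E0 B8 A7 E2 88 B0 E7 8A A2.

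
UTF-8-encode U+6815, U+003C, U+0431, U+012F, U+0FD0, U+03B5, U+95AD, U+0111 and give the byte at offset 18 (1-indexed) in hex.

0x91

1-indexed offset 18 is 0-indexed offset 17.
U+6815 → 3-byte form E6 A0 95 at offsets 0–2.
U+003C → 1-byte form 3C at offsets 3–3.
U+0431 → 2-byte form D0 B1 at offsets 4–5.
U+012F → 2-byte form C4 AF at offsets 6–7.
U+0FD0 → 3-byte form E0 BF 90 at offsets 8–10.
U+03B5 → 2-byte form CE B5 at offsets 11–12.
U+95AD → 3-byte form E9 96 AD at offsets 13–15.
U+0111 → 2-byte form C4 91 at offsets 16–17.
Offset 17 falls in char 8's range; it's byte 2 of C4 91 = 0x91.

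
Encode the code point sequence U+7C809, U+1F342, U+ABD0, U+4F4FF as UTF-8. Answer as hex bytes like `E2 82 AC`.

U+7C809: 4-byte form → F1 BC A0 89.
U+1F342: 4-byte form → F0 9F 8D 82.
U+ABD0: 3-byte form → EA AF 90.
U+4F4FF: 4-byte form → F1 8F 93 BF.
Concatenated (15 bytes): F1 BC A0 89 F0 9F 8D 82 EA AF 90 F1 8F 93 BF.

F1 BC A0 89 F0 9F 8D 82 EA AF 90 F1 8F 93 BF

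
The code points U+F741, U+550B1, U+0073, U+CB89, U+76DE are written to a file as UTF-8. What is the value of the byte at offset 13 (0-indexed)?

0x9E

U+F741 → 3-byte form EF 9D 81 at offsets 0–2.
U+550B1 → 4-byte form F1 95 82 B1 at offsets 3–6.
U+0073 → 1-byte form 73 at offsets 7–7.
U+CB89 → 3-byte form EC AE 89 at offsets 8–10.
U+76DE → 3-byte form E7 9B 9E at offsets 11–13.
Offset 13 falls in char 5's range; it's byte 3 of E7 9B 9E = 0x9E.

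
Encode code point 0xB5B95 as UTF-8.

F2 B5 AE 95

U+B5B95 = 0xB5B95 = 744341 decimal. In range U+10000–U+10FFFF → 4-byte form: 11110xxx 10xxxxxx 10xxxxxx 10xxxxxx.
Binary (21 bits): 010110101101110010101.
Split 3+6+6+6: 010 | 110101 | 101110 | 010101.
Byte 1: 11110010 = 0xF2.
Byte 2: 10110101 = 0xB5.
Byte 3: 10101110 = 0xAE.
Byte 4: 10010101 = 0x95.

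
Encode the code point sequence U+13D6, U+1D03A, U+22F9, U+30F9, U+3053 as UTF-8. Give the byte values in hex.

E1 8F 96 F0 9D 80 BA E2 8B B9 E3 83 B9 E3 81 93

U+13D6: 3-byte form → E1 8F 96.
U+1D03A: 4-byte form → F0 9D 80 BA.
U+22F9: 3-byte form → E2 8B B9.
U+30F9: 3-byte form → E3 83 B9.
U+3053: 3-byte form → E3 81 93.
Concatenated (16 bytes): E1 8F 96 F0 9D 80 BA E2 8B B9 E3 83 B9 E3 81 93.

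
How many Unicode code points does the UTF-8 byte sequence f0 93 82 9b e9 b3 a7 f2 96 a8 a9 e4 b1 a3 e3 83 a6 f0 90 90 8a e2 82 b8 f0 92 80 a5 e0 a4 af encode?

9

Byte at offset 0: 0xF0 = 11110000 → 4-byte char (#1). Advance 4.
Byte at offset 4: 0xE9 = 11101001 → 3-byte char (#2). Advance 3.
Byte at offset 7: 0xF2 = 11110010 → 4-byte char (#3). Advance 4.
Byte at offset 11: 0xE4 = 11100100 → 3-byte char (#4). Advance 3.
Byte at offset 14: 0xE3 = 11100011 → 3-byte char (#5). Advance 3.
Byte at offset 17: 0xF0 = 11110000 → 4-byte char (#6). Advance 4.
Byte at offset 21: 0xE2 = 11100010 → 3-byte char (#7). Advance 3.
Byte at offset 24: 0xF0 = 11110000 → 4-byte char (#8). Advance 4.
Byte at offset 28: 0xE0 = 11100000 → 3-byte char (#9). Advance 3.
Reached end at offset 31 after 9 code points.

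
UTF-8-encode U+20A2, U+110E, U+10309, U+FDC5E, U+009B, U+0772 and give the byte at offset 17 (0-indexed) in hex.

U+20A2 → 3-byte form E2 82 A2 at offsets 0–2.
U+110E → 3-byte form E1 84 8E at offsets 3–5.
U+10309 → 4-byte form F0 90 8C 89 at offsets 6–9.
U+FDC5E → 4-byte form F3 BD B1 9E at offsets 10–13.
U+009B → 2-byte form C2 9B at offsets 14–15.
U+0772 → 2-byte form DD B2 at offsets 16–17.
Offset 17 falls in char 6's range; it's byte 2 of DD B2 = 0xB2.

0xB2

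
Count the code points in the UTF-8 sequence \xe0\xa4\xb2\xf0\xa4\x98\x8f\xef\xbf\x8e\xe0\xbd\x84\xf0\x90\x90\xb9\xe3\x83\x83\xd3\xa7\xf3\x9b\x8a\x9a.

8

Byte at offset 0: 0xE0 = 11100000 → 3-byte char (#1). Advance 3.
Byte at offset 3: 0xF0 = 11110000 → 4-byte char (#2). Advance 4.
Byte at offset 7: 0xEF = 11101111 → 3-byte char (#3). Advance 3.
Byte at offset 10: 0xE0 = 11100000 → 3-byte char (#4). Advance 3.
Byte at offset 13: 0xF0 = 11110000 → 4-byte char (#5). Advance 4.
Byte at offset 17: 0xE3 = 11100011 → 3-byte char (#6). Advance 3.
Byte at offset 20: 0xD3 = 11010011 → 2-byte char (#7). Advance 2.
Byte at offset 22: 0xF3 = 11110011 → 4-byte char (#8). Advance 4.
Reached end at offset 26 after 8 code points.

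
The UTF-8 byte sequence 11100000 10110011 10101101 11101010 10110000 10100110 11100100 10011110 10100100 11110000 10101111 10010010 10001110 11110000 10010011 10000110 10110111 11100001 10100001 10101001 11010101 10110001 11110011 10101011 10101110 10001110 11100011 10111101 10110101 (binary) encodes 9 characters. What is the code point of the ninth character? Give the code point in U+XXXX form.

Offset 0: leading byte 0xE0 = 11100000 → 3-byte char #1 = E0 B3 AD.
Offset 3: leading byte 0xEA = 11101010 → 3-byte char #2 = EA B0 A6.
Offset 6: leading byte 0xE4 = 11100100 → 3-byte char #3 = E4 9E A4.
Offset 9: leading byte 0xF0 = 11110000 → 4-byte char #4 = F0 AF 92 8E.
Offset 13: leading byte 0xF0 = 11110000 → 4-byte char #5 = F0 93 86 B7.
Offset 17: leading byte 0xE1 = 11100001 → 3-byte char #6 = E1 A1 A9.
Offset 20: leading byte 0xD5 = 11010101 → 2-byte char #7 = D5 B1.
Offset 22: leading byte 0xF3 = 11110011 → 4-byte char #8 = F3 AB AE 8E.
Offset 26: leading byte 0xE3 = 11100011 → 3-byte char #9 = E3 BD B5.
Leading byte 0xE3 = 11100011 matches 1110xxxx → 3-byte sequence.
Byte 1: 0xE3 = 11100011, payload 0011 (4 bits).
Byte 2: 0xBD = 10111101 (10xxxxxx ✓), payload 111101.
Byte 3: 0xB5 = 10110101 (10xxxxxx ✓), payload 110101.
Concatenate: 0011111101110101 = 0x3F75 (16 bits → U+3F75).

U+3F75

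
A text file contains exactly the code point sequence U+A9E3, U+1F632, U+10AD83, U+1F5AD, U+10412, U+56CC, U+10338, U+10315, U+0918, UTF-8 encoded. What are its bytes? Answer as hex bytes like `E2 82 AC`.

U+A9E3: 3-byte form → EA A7 A3.
U+1F632: 4-byte form → F0 9F 98 B2.
U+10AD83: 4-byte form → F4 8A B6 83.
U+1F5AD: 4-byte form → F0 9F 96 AD.
U+10412: 4-byte form → F0 90 90 92.
U+56CC: 3-byte form → E5 9B 8C.
U+10338: 4-byte form → F0 90 8C B8.
U+10315: 4-byte form → F0 90 8C 95.
U+0918: 3-byte form → E0 A4 98.
Concatenated (33 bytes): EA A7 A3 F0 9F 98 B2 F4 8A B6 83 F0 9F 96 AD F0 90 90 92 E5 9B 8C F0 90 8C B8 F0 90 8C 95 E0 A4 98.

EA A7 A3 F0 9F 98 B2 F4 8A B6 83 F0 9F 96 AD F0 90 90 92 E5 9B 8C F0 90 8C B8 F0 90 8C 95 E0 A4 98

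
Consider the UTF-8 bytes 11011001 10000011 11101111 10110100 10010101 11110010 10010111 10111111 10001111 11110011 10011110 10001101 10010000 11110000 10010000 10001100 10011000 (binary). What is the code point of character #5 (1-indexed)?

Offset 0: leading byte 0xD9 = 11011001 → 2-byte char #1 = D9 83.
Offset 2: leading byte 0xEF = 11101111 → 3-byte char #2 = EF B4 95.
Offset 5: leading byte 0xF2 = 11110010 → 4-byte char #3 = F2 97 BF 8F.
Offset 9: leading byte 0xF3 = 11110011 → 4-byte char #4 = F3 9E 8D 90.
Offset 13: leading byte 0xF0 = 11110000 → 4-byte char #5 = F0 90 8C 98.
Leading byte 0xF0 = 11110000 matches 11110xxx → 4-byte sequence.
Byte 1: 0xF0 = 11110000, payload 000 (3 bits).
Byte 2: 0x90 = 10010000 (10xxxxxx ✓), payload 010000.
Byte 3: 0x8C = 10001100 (10xxxxxx ✓), payload 001100.
Byte 4: 0x98 = 10011000 (10xxxxxx ✓), payload 011000.
Concatenate: 000010000001100011000 = 0x10318 (21 bits → U+10318).

U+10318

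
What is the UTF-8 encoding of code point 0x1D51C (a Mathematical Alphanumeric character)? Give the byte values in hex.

F0 9D 94 9C

U+1D51C = 0x1D51C = 120092 decimal. In range U+10000–U+10FFFF → 4-byte form: 11110xxx 10xxxxxx 10xxxxxx 10xxxxxx.
Binary (21 bits): 000011101010100011100.
Split 3+6+6+6: 000 | 011101 | 010100 | 011100.
Byte 1: 11110000 = 0xF0.
Byte 2: 10011101 = 0x9D.
Byte 3: 10010100 = 0x94.
Byte 4: 10011100 = 0x9C.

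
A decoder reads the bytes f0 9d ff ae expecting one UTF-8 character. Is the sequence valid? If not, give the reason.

Leading byte 0xF0 = 11110000 → 4-byte form.
Byte 3 is 0xFF = 11111111, which is not 10xxxxxx — expected a continuation byte.

invalid (non-continuation byte where continuation expected)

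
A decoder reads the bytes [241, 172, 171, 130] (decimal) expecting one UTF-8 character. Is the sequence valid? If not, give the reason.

valid

Leading byte 0xF1 = 11110001 → 4-byte form.
Continuation bytes 0xAC=10101100, 0xAB=10101011, 0x82=10000010 all match 10xxxxxx.
Decoded value 0x6CAC2 is ≥ 0x10000 (shortest form) and not a surrogate.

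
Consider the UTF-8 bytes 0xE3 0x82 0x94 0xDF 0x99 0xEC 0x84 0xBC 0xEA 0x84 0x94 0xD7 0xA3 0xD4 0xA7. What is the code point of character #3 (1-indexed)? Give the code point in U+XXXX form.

Offset 0: leading byte 0xE3 = 11100011 → 3-byte char #1 = E3 82 94.
Offset 3: leading byte 0xDF = 11011111 → 2-byte char #2 = DF 99.
Offset 5: leading byte 0xEC = 11101100 → 3-byte char #3 = EC 84 BC.
Leading byte 0xEC = 11101100 matches 1110xxxx → 3-byte sequence.
Byte 1: 0xEC = 11101100, payload 1100 (4 bits).
Byte 2: 0x84 = 10000100 (10xxxxxx ✓), payload 000100.
Byte 3: 0xBC = 10111100 (10xxxxxx ✓), payload 111100.
Concatenate: 1100000100111100 = 0xC13C (16 bits → U+C13C).

U+C13C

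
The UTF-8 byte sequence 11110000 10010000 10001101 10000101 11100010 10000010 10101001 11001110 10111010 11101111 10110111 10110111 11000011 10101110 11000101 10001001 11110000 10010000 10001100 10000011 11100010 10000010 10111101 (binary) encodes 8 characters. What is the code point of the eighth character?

U+20BD

Offset 0: leading byte 0xF0 = 11110000 → 4-byte char #1 = F0 90 8D 85.
Offset 4: leading byte 0xE2 = 11100010 → 3-byte char #2 = E2 82 A9.
Offset 7: leading byte 0xCE = 11001110 → 2-byte char #3 = CE BA.
Offset 9: leading byte 0xEF = 11101111 → 3-byte char #4 = EF B7 B7.
Offset 12: leading byte 0xC3 = 11000011 → 2-byte char #5 = C3 AE.
Offset 14: leading byte 0xC5 = 11000101 → 2-byte char #6 = C5 89.
Offset 16: leading byte 0xF0 = 11110000 → 4-byte char #7 = F0 90 8C 83.
Offset 20: leading byte 0xE2 = 11100010 → 3-byte char #8 = E2 82 BD.
Leading byte 0xE2 = 11100010 matches 1110xxxx → 3-byte sequence.
Byte 1: 0xE2 = 11100010, payload 0010 (4 bits).
Byte 2: 0x82 = 10000010 (10xxxxxx ✓), payload 000010.
Byte 3: 0xBD = 10111101 (10xxxxxx ✓), payload 111101.
Concatenate: 0010000010111101 = 0x20BD (16 bits → U+20BD).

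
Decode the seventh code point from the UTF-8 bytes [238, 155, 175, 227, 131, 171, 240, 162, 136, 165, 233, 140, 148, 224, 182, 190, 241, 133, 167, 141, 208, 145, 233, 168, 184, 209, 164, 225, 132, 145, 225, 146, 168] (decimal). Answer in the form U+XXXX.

U+0411

Offset 0: leading byte 0xEE = 11101110 → 3-byte char #1 = EE 9B AF.
Offset 3: leading byte 0xE3 = 11100011 → 3-byte char #2 = E3 83 AB.
Offset 6: leading byte 0xF0 = 11110000 → 4-byte char #3 = F0 A2 88 A5.
Offset 10: leading byte 0xE9 = 11101001 → 3-byte char #4 = E9 8C 94.
Offset 13: leading byte 0xE0 = 11100000 → 3-byte char #5 = E0 B6 BE.
Offset 16: leading byte 0xF1 = 11110001 → 4-byte char #6 = F1 85 A7 8D.
Offset 20: leading byte 0xD0 = 11010000 → 2-byte char #7 = D0 91.
Leading byte 0xD0 = 11010000 matches 110xxxxx → 2-byte sequence.
Byte 1: 0xD0 = 11010000, payload 10000 (5 bits).
Byte 2: 0x91 = 10010001 (10xxxxxx ✓), payload 010001.
Concatenate: 10000010001 = 0x411 (11 bits → U+0411).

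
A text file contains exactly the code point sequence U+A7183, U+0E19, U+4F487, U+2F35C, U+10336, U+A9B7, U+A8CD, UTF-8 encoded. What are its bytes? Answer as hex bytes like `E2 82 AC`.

U+A7183: 4-byte form → F2 A7 86 83.
U+0E19: 3-byte form → E0 B8 99.
U+4F487: 4-byte form → F1 8F 92 87.
U+2F35C: 4-byte form → F0 AF 8D 9C.
U+10336: 4-byte form → F0 90 8C B6.
U+A9B7: 3-byte form → EA A6 B7.
U+A8CD: 3-byte form → EA A3 8D.
Concatenated (25 bytes): F2 A7 86 83 E0 B8 99 F1 8F 92 87 F0 AF 8D 9C F0 90 8C B6 EA A6 B7 EA A3 8D.

F2 A7 86 83 E0 B8 99 F1 8F 92 87 F0 AF 8D 9C F0 90 8C B6 EA A6 B7 EA A3 8D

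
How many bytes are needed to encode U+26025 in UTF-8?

4

U+26025 = 0x26025. UTF-8 uses 1 byte below 0x80, 2 below 0x800, 3 below 0x10000, 4 up to 0x10FFFF. 0x26025 is in U+10000–U+10FFFF → 4 bytes.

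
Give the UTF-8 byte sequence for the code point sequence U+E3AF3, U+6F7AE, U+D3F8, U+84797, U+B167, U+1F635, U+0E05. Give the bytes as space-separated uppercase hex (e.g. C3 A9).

F3 A3 AB B3 F1 AF 9E AE ED 8F B8 F2 84 9E 97 EB 85 A7 F0 9F 98 B5 E0 B8 85

U+E3AF3: 4-byte form → F3 A3 AB B3.
U+6F7AE: 4-byte form → F1 AF 9E AE.
U+D3F8: 3-byte form → ED 8F B8.
U+84797: 4-byte form → F2 84 9E 97.
U+B167: 3-byte form → EB 85 A7.
U+1F635: 4-byte form → F0 9F 98 B5.
U+0E05: 3-byte form → E0 B8 85.
Concatenated (25 bytes): F3 A3 AB B3 F1 AF 9E AE ED 8F B8 F2 84 9E 97 EB 85 A7 F0 9F 98 B5 E0 B8 85.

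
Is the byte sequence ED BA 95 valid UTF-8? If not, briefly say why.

Structurally a 3-byte sequence; payload = 0xDE95.
But 0xDE95 is in U+D800–U+DFFF, the surrogate range. Surrogates are not Unicode scalar values and are forbidden in UTF-8.

invalid (encodes a surrogate (U+D800–U+DFFF))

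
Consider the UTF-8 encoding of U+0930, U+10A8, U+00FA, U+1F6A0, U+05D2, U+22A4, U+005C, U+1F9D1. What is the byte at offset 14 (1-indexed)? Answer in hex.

0x92

1-indexed offset 14 is 0-indexed offset 13.
U+0930 → 3-byte form E0 A4 B0 at offsets 0–2.
U+10A8 → 3-byte form E1 82 A8 at offsets 3–5.
U+00FA → 2-byte form C3 BA at offsets 6–7.
U+1F6A0 → 4-byte form F0 9F 9A A0 at offsets 8–11.
U+05D2 → 2-byte form D7 92 at offsets 12–13.
Offset 13 falls in char 5's range; it's byte 2 of D7 92 = 0x92.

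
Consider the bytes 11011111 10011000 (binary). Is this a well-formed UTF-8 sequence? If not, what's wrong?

Leading byte 0xDF = 11011111 → 2-byte form.
Continuation bytes 0x98=10011000 all match 10xxxxxx.
Decoded value 0x7D8 is ≥ 0x80 (shortest form) and not a surrogate.

valid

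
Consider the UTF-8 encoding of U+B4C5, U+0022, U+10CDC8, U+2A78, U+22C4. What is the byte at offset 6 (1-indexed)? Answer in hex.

0x8C

1-indexed offset 6 is 0-indexed offset 5.
U+B4C5 → 3-byte form EB 93 85 at offsets 0–2.
U+0022 → 1-byte form 22 at offsets 3–3.
U+10CDC8 → 4-byte form F4 8C B7 88 at offsets 4–7.
Offset 5 falls in char 3's range; it's byte 2 of F4 8C B7 88 = 0x8C.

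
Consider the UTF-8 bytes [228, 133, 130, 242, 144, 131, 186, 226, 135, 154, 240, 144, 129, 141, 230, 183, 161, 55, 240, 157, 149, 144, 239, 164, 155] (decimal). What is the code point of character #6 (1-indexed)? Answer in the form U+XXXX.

U+0037

Offset 0: leading byte 0xE4 = 11100100 → 3-byte char #1 = E4 85 82.
Offset 3: leading byte 0xF2 = 11110010 → 4-byte char #2 = F2 90 83 BA.
Offset 7: leading byte 0xE2 = 11100010 → 3-byte char #3 = E2 87 9A.
Offset 10: leading byte 0xF0 = 11110000 → 4-byte char #4 = F0 90 81 8D.
Offset 14: leading byte 0xE6 = 11100110 → 3-byte char #5 = E6 B7 A1.
Offset 17: leading byte 0x37 = 00110111 → 1-byte char #6 = 37.
Leading byte 0x37 = 00110111 matches 0xxxxxxx → 1-byte sequence.
Byte 1: 0x37 = 00110111, payload 0110111 (7 bits).
Concatenate: 0110111 = 0x37 (7 bits → U+0037).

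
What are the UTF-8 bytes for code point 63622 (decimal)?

U+F886 = 0xF886 = 63622 decimal. In range U+0800–U+FFFF → 3-byte form: 1110xxxx 10xxxxxx 10xxxxxx.
Binary (16 bits): 1111100010000110.
Split 4+6+6: 1111 | 100010 | 000110.
Byte 1: 11101111 = 0xEF.
Byte 2: 10100010 = 0xA2.
Byte 3: 10000110 = 0x86.

EF A2 86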